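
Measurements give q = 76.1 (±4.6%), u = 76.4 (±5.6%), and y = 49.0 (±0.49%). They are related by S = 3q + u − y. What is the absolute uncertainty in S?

Sums and differences: (δS)² = Σ (cᵢ δxᵢ)².
  (3·δq)² = 110;  (δu)² = 18.3;  (δy)² = 0.0576
δS = √(129) = 11.3

11.3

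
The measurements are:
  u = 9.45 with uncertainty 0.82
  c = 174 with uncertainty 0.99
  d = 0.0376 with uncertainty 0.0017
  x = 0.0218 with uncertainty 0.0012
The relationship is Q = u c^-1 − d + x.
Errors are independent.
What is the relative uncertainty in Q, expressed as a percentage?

13.4%

Let p = u·c^-1 = 0.0543. δp/p = √((1·δu/u)² + (-1·δc/c)²) = √(0.00753 + 3.24e-05) = 0.0870, so δp = 0.00472.
Q = p − d + x: δQ = √(δp² + δd² + δx²) = √(2.23e-05 + 2.89e-06 + 1.44e-06) = 0.00516
Q = 0.0385, so δQ/Q = 0.00516/0.0385 = 0.134.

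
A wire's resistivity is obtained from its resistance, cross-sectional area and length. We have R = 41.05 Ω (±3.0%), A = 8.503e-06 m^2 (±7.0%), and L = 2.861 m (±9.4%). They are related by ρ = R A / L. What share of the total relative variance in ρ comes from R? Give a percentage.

(δρ/ρ)² = (1·δR/R)² + (1·δA/A)² + (-1·δL/L)²
  R term: (1×0.0300)² = 0.000900
  A term: (1×0.0700)² = 0.00490
  L term: (-1×0.0940)² = 0.00884
Total = 0.0146. Share from R = 0.000900/0.0146 = 0.0615.

6.15%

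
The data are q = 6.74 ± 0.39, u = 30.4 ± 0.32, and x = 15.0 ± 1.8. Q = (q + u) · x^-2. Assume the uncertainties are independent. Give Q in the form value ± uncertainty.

0.165 ± 0.0397

Let w = q + u = 37.1. δw = √(δq² + δu²) = √(0.152 + 0.102) = 0.504, so δw/w = 0.0136.
Q is then a monomial in w, x:
δQ/Q = √((δw/w)² + (-2·δx/x)²) = √(0.000185 + 0.0576) = 0.240
Q = 0.165, so δQ = 0.240 × 0.165 = 0.0397.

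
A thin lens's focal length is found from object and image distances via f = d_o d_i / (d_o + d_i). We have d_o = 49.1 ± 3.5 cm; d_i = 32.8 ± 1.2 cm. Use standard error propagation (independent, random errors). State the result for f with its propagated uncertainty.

∂f/∂d_o = (d_i/(d_o+d_i))² = 0.160;  ∂f/∂d_i = (d_o/(d_o+d_i))² = 0.359
δf = √((∂f/∂d_o · δd_o)² + (∂f/∂d_i · δd_i)²) = √(0.315 + 0.186) = 0.708 cm
f = 19.7 cm.

19.7 ± 0.708 cm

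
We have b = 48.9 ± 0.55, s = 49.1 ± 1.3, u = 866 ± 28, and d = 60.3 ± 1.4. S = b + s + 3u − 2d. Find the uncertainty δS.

Sums and differences: (δS)² = Σ (cᵢ δxᵢ)².
  (δb)² = 0.303;  (δs)² = 1.69;  (3·δu)² = 7060;  (2·δd)² = 7.84
δS = √(7070) = 84.1

84.1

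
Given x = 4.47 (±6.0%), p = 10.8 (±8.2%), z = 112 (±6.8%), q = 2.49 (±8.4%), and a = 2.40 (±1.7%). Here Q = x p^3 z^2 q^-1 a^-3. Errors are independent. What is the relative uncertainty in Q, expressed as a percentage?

Since Q is a product/quotient, work with relative uncertainties:
  (1·δx/x)² = (1×0.0600)² = 0.00360;  (3·δp/p)² = (3×0.0820)² = 0.0605;  (2·δz/z)² = (2×0.0680)² = 0.0185;  (-1·δq/q)² = (-1×0.0840)² = 0.00706;  (-3·δa/a)² = (-3×0.0170)² = 0.00260
δQ/Q = √(0.0923) = 0.304

30.4%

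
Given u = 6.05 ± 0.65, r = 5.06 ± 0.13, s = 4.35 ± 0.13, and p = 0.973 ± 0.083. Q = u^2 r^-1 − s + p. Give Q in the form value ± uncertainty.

3.86 ± 1.57

Let w = u^2·r^-1 = 7.23. δw/w = √((2·δu/u)² + (-1·δr/r)²) = √(0.0462 + 0.000660) = 0.216, so δw = 1.57.
Q = w − s + p: δQ = √(δw² + δs² + δp²) = √(2.45 + 0.0169 + 0.00689) = 1.57
Q = 3.86.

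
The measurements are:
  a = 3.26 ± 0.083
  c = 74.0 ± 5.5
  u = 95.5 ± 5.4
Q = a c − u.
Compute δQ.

Let p = a·c = 241. δp/p = √((1·δa/a)² + (1·δc/c)²) = √(0.000648 + 0.00552) = 0.0786, so δp = 19.0.
Q = p − u: δQ = √(δp² + δu²) = √(359 + 29.2) = 19.7

19.7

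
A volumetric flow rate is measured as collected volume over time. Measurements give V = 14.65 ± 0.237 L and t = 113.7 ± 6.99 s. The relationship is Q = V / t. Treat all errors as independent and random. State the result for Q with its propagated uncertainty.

0.1288 ± 0.00819 L/s

Since Q is a product/quotient, work with relative uncertainties:
  (1·δV/V)² = (1×0.0162)² = 0.000262;  (-1·δt/t)² = (-1×0.0615)² = 0.00378
δQ/Q = √(0.00404) = 0.0636
Q = 0.1288 L/s, so δQ = 0.0636 × 0.1288 = 0.00819 L/s.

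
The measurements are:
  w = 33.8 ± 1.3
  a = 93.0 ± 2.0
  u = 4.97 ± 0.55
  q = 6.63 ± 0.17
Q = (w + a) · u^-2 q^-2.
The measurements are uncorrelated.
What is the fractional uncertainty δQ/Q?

Let h = w + a = 127. δh = √(δw² + δa²) = √(1.69 + 4.00) = 2.39, so δh/h = 0.0188.
Q is then a monomial in h, u, q:
δQ/Q = √((δh/h)² + (-2·δu/u)² + (-2·δq/q)²) = √(0.000354 + 0.0490 + 0.00263) = 0.228

0.228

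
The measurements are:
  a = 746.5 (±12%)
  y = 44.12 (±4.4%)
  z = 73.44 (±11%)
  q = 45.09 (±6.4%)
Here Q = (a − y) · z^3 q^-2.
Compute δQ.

Let u = a − y = 702.4. δu = √(δa² + δy²) = √(8020 + 3.77) = 89.6, so δu/u = 0.128.
Q is then a monomial in u, z, q:
δQ/Q = √((δu/u)² + (3·δz/z)² + (-2·δq/q)²) = √(0.0163 + 0.109 + 0.0164) = 0.376
Q = 136800, so δQ = 0.376 × 136800 = 51500.

51500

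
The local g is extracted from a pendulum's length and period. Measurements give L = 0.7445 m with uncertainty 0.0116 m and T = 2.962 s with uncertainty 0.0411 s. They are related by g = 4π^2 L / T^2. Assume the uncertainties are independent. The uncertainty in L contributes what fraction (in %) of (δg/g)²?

24.0%

(δg/g)² = (1·δL/L)² + (-2·δT/T)²
  L term: (1×0.0156)² = 0.000243
  T term: (-2×0.0139)² = 0.000770
Total = 0.00101. Share from L = 0.000243/0.00101 = 0.240.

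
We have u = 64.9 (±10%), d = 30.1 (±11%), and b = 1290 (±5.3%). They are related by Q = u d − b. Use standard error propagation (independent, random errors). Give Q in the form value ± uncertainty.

Let p = u·d = 1950. δp/p = √((1·δu/u)² + (1·δd/d)²) = √(0.0100 + 0.0121) = 0.149, so δp = 290.
Q = p − b: δQ = √(δp² + δb²) = √(84300 + 4670) = 298
Q = 663.

663 ± 298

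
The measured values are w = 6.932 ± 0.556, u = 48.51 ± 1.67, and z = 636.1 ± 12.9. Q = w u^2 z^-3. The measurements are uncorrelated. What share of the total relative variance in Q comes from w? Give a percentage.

(δQ/Q)² = (1·δw/w)² + (2·δu/u)² + (-3·δz/z)²
  w term: (1×0.0802)² = 0.00643
  u term: (2×0.0344)² = 0.00474
  z term: (-3×0.0203)² = 0.00370
Total = 0.0149. Share from w = 0.00643/0.0149 = 0.432.

43.2%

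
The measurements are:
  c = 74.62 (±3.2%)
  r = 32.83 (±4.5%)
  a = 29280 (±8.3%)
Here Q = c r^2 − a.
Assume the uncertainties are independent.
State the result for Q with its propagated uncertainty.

51150 ± 8060

Let p = c·r^2 = 80430. δp/p = √((1·δc/c)² + (2·δr/r)²) = √(0.00102 + 0.00810) = 0.0955, so δp = 7680.
Q = p − a: δQ = √(δp² + δa²) = √(5.9e+07 + 5.91e+06) = 8060
Q = 51150.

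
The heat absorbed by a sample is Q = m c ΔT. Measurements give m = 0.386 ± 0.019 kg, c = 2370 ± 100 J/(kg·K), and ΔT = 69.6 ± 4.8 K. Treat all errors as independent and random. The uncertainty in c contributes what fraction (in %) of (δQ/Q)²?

19.9%

(δQ/Q)² = (1·δm/m)² + (1·δc/c)² + (1·δΔT/ΔT)²
  m term: (1×0.0492)² = 0.00242
  c term: (1×0.0422)² = 0.00178
  ΔT term: (1×0.0690)² = 0.00476
Total = 0.00896. Share from c = 0.00178/0.00896 = 0.199.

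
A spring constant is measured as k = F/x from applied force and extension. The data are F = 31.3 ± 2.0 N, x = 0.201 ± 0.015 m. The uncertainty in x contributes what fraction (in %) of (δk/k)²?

(δk/k)² = (1·δF/F)² + (-1·δx/x)²
  F term: (1×0.0639)² = 0.00408
  x term: (-1×0.0746)² = 0.00557
Total = 0.00965. Share from x = 0.00557/0.00965 = 0.577.

57.7%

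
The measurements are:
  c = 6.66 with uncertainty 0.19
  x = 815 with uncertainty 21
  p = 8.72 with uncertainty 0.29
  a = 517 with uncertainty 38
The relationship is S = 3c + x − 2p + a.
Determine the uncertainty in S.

43.4

S is a linear combination, so absolute uncertainties add in quadrature:
  (3·δc)² = 0.325;  (δx)² = 441;  (2·δp)² = 0.336;  (δa)² = 1440
δS = √(1890) = 43.4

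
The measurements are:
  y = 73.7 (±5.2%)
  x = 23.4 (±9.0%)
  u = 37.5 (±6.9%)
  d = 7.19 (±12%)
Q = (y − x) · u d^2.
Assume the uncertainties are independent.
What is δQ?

Let w = y − x = 50.3. δw = √(δy² + δx²) = √(14.7 + 4.44) = 4.37, so δw/w = 0.0869.
Q is then a monomial in w, u, d:
δQ/Q = √((δw/w)² + (1·δu/u)² + (2·δd/d)²) = √(0.00756 + 0.00476 + 0.0576) = 0.264
Q = 97500, so δQ = 0.264 × 97500 = 25800.

25800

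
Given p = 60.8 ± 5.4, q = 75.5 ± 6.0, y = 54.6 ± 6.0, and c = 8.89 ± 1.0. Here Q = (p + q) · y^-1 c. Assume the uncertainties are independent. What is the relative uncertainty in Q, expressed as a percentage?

16.8%

Let u = p + q = 136. δu = √(δp² + δq²) = √(29.2 + 36.0) = 8.07, so δu/u = 0.0592.
Q is then a monomial in u, y, c:
δQ/Q = √((δu/u)² + (-1·δy/y)² + (1·δc/c)²) = √(0.00351 + 0.0121 + 0.0127) = 0.168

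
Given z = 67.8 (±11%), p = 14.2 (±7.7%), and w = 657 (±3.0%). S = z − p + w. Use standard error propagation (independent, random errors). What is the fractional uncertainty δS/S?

0.0297

S is a linear combination, so absolute uncertainties add in quadrature:
  (δz)² = 55.6;  (δp)² = 1.20;  (δw)² = 388
δS = √(445) = 21.1
S = 711, so δS/S = 21.1/711 = 0.0297.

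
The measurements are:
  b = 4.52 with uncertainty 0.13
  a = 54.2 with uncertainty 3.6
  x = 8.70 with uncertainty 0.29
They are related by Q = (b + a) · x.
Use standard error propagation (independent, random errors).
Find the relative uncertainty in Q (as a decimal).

Let u = b + a = 58.7. δu = √(δb² + δa²) = √(0.0169 + 13.0) = 3.60, so δu/u = 0.0613.
Q is then a monomial in u, x:
δQ/Q = √((δu/u)² + (1·δx/x)²) = √(0.00376 + 0.00111) = 0.0698

0.0698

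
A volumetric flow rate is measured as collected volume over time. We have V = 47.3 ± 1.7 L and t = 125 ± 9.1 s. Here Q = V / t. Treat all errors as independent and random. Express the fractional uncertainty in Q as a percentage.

Relative error in a monomial: (δQ/Q)² = Σ (nᵢ · δxᵢ/xᵢ)².
  (1·δV/V)² = (1×0.0359)² = 0.00129;  (-1·δt/t)² = (-1×0.0728)² = 0.00530
δQ/Q = √(0.00659) = 0.0812

8.12%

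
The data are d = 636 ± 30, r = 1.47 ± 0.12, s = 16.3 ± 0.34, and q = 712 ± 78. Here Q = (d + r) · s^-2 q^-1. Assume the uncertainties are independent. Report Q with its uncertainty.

Let u = d + r = 637. δu = √(δd² + δr²) = √(900 + 0.0144) = 30.0, so δu/u = 0.0471.
Q is then a monomial in u, s, q:
δQ/Q = √((δu/u)² + (-2·δs/s)² + (-1·δq/q)²) = √(0.00221 + 0.00174 + 0.0120) = 0.126
Q = 0.00337, so δQ = 0.126 × 0.00337 = 0.000426.

0.00337 ± 0.000426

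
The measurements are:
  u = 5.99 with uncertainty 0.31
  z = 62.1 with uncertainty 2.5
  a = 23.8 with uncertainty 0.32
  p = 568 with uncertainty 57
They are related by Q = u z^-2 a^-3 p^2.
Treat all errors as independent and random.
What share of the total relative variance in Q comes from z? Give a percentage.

12.7%

(δQ/Q)² = (1·δu/u)² + (-2·δz/z)² + (-3·δa/a)² + (2·δp/p)²
  u term: (1×0.0518)² = 0.00268
  z term: (-2×0.0403)² = 0.00648
  a term: (-3×0.0134)² = 0.00163
  p term: (2×0.100)² = 0.0403
Total = 0.0511. Share from z = 0.00648/0.0511 = 0.127.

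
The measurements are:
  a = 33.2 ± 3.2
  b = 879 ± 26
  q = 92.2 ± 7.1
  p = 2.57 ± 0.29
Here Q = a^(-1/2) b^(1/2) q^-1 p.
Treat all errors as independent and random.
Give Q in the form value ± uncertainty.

Since Q is a product/quotient, work with relative uncertainties:
  (−½·δa/a)² = (-0.5×0.0964)² = 0.00232;  (½·δb/b)² = (0.5×0.0296)² = 0.000219;  (-1·δq/q)² = (-1×0.0770)² = 0.00593;  (1·δp/p)² = (1×0.113)² = 0.0127
δQ/Q = √(0.0212) = 0.146
Q = 0.143, so δQ = 0.146 × 0.143 = 0.0209.

0.143 ± 0.0209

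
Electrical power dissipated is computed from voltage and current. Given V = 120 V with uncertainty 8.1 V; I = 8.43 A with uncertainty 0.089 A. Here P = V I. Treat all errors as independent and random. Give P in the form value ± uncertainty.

Products/powers → add relative errors in quadrature, weighted by exponent:
  (1·δV/V)² = (1×0.0675)² = 0.00456;  (1·δI/I)² = (1×0.0106)² = 0.000111
δP/P = √(0.00467) = 0.0683
P = 1010 W, so δP = 0.0683 × 1010 = 69.1 W.

1010 ± 69.1 W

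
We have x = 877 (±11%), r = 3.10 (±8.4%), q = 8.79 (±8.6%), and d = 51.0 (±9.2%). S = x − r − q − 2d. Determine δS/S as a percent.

Absolute uncertainties add in quadrature for a linear combination:
  (δx)² = 9310;  (δr)² = 0.0678;  (δq)² = 0.571;  (2·δd)² = 88.1
δS = √(9400) = 96.9
S = 763, so δS/S = 96.9/763 = 0.127.

12.7%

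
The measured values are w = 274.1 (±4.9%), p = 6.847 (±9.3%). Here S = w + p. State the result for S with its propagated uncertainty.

Sums and differences: (δS)² = Σ (cᵢ δxᵢ)².
  (δw)² = 180;  (δp)² = 0.405
δS = √(181) = 13.4
S = 280.9.

280.9 ± 13.4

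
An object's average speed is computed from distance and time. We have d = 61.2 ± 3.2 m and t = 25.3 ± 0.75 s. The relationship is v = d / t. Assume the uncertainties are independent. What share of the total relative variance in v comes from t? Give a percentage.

(δv/v)² = (1·δd/d)² + (-1·δt/t)²
  d term: (1×0.0523)² = 0.00273
  t term: (-1×0.0296)² = 0.000879
Total = 0.00361. Share from t = 0.000879/0.00361 = 0.243.

24.3%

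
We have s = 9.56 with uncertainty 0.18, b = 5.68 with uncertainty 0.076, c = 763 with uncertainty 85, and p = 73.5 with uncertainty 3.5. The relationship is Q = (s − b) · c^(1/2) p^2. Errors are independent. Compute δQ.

70200

Let u = s − b = 3.88. δu = √(δs² + δb²) = √(0.0324 + 0.00578) = 0.195, so δu/u = 0.0504.
Q is then a monomial in u, c, p:
δQ/Q = √((δu/u)² + (½·δc/c)² + (2·δp/p)²) = √(0.00254 + 0.00310 + 0.00907) = 0.121
Q = 5.79e+05, so δQ = 0.121 × 5.79e+05 = 70200.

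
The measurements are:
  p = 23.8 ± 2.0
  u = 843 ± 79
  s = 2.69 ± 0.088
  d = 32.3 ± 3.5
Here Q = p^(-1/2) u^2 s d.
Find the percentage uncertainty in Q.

22.3%

Products/powers → add relative errors in quadrature, weighted by exponent:
  (−½·δp/p)² = (-0.5×0.0840)² = 0.00177;  (2·δu/u)² = (2×0.0937)² = 0.0351;  (1·δs/s)² = (1×0.0327)² = 0.00107;  (1·δd/d)² = (1×0.108)² = 0.0117
δQ/Q = √(0.0497) = 0.223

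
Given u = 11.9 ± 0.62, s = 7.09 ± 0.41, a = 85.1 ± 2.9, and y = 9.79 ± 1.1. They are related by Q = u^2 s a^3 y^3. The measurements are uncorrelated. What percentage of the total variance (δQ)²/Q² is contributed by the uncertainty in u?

7.85%

(δQ/Q)² = (2·δu/u)² + (1·δs/s)² + (3·δa/a)² + (3·δy/y)²
  u term: (2×0.0521)² = 0.0109
  s term: (1×0.0578)² = 0.00334
  a term: (3×0.0341)² = 0.0105
  y term: (3×0.112)² = 0.114
Total = 0.138. Share from u = 0.0109/0.138 = 0.0785.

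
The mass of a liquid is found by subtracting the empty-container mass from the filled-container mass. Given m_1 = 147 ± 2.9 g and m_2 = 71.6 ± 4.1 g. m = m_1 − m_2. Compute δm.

5.02 g

Each term contributes (cᵢ δxᵢ)² to (δm)²:
  (δm_1)² = 8.41;  (δm_2)² = 16.8
δm = √(25.2) = 5.02 g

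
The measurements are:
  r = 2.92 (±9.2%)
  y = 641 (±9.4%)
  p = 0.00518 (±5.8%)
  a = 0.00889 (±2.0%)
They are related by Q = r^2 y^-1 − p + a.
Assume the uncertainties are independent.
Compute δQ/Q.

Let w = r^2·y^-1 = 0.0133. δw/w = √((2·δr/r)² + (-1·δy/y)²) = √(0.0339 + 0.00884) = 0.207, so δw = 0.00275.
Q = w − p + a: δQ = √(δw² + δp² + δa²) = √(7.55e-06 + 9.03e-08 + 3.16e-08) = 0.00277
Q = 0.0170, so δQ/Q = 0.00277/0.0170 = 0.163.

0.163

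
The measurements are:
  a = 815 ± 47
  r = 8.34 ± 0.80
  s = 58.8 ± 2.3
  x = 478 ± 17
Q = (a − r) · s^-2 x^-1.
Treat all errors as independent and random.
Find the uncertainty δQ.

5.07e-05

Let u = a − r = 807. δu = √(δa² + δr²) = √(2210 + 0.640) = 47.0, so δu/u = 0.0583.
Q is then a monomial in u, s, x:
δQ/Q = √((δu/u)² + (-2·δs/s)² + (-1·δx/x)²) = √(0.00340 + 0.00612 + 0.00126) = 0.104
Q = 0.000488, so δQ = 0.104 × 0.000488 = 5.07e-05.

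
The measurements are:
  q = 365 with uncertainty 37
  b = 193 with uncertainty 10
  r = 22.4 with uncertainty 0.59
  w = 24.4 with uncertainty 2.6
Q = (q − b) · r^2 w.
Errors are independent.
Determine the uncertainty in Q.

Let u = q − b = 172. δu = √(δq² + δb²) = √(1370 + 100) = 38.3, so δu/u = 0.223.
Q is then a monomial in u, r, w:
δQ/Q = √((δu/u)² + (2·δr/r)² + (1·δw/w)²) = √(0.0497 + 0.00278 + 0.0114) = 0.253
Q = 2.11e+06, so δQ = 0.253 × 2.11e+06 = 5.32e+05.

5.32e+05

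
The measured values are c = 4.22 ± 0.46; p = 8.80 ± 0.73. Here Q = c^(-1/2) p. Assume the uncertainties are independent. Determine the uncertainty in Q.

0.425

Each factor contributes (exponent × relative error)² to (δQ/Q)²:
  (−½·δc/c)² = (-0.5×0.109)² = 0.00297;  (1·δp/p)² = (1×0.0830)² = 0.00688
δQ/Q = √(0.00985) = 0.0993
Q = 4.28, so δQ = 0.0993 × 4.28 = 0.425.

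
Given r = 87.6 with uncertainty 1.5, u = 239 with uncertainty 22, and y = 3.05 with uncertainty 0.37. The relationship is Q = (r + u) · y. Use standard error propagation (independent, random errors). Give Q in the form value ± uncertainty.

996 ± 138

Let w = r + u = 327. δw = √(δr² + δu²) = √(2.25 + 484) = 22.1, so δw/w = 0.0675.
Q is then a monomial in w, y:
δQ/Q = √((δw/w)² + (1·δy/y)²) = √(0.00456 + 0.0147) = 0.139
Q = 996, so δQ = 0.139 × 996 = 138.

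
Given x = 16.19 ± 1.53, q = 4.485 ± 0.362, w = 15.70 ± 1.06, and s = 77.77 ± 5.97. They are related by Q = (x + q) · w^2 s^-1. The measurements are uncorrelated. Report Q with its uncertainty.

Let u = x + q = 20.68. δu = √(δx² + δq²) = √(2.34 + 0.131) = 1.57, so δu/u = 0.0760.
Q is then a monomial in u, w, s:
δQ/Q = √((δu/u)² + (2·δw/w)² + (-1·δs/s)²) = √(0.00578 + 0.0182 + 0.00589) = 0.173
Q = 65.53, so δQ = 0.173 × 65.53 = 11.3.

65.53 ± 11.3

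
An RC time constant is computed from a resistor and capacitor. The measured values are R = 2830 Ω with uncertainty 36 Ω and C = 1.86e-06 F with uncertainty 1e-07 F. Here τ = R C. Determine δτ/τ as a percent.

τ is a product of powers, so relative uncertainties combine in quadrature:
  (1·δR/R)² = (1×0.0127)² = 0.000162;  (1·δC/C)² = (1×0.0538)² = 0.00289
δτ/τ = √(0.00305) = 0.0552

5.52%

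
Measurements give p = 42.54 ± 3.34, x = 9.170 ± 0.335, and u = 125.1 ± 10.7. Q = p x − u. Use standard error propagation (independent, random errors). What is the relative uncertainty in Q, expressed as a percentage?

13.4%

Let w = p·x = 390.1. δw/w = √((1·δp/p)² + (1·δx/x)²) = √(0.00616 + 0.00133) = 0.0866, so δw = 33.8.
Q = w − u: δQ = √(δw² + δu²) = √(1140 + 114) = 35.4
Q = 265.0, so δQ/Q = 35.4/265.0 = 0.134.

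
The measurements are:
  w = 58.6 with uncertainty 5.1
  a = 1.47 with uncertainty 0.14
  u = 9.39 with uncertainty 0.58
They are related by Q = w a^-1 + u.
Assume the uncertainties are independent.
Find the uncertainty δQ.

Let p = w·a^-1 = 39.9. δp/p = √((1·δw/w)² + (-1·δa/a)²) = √(0.00757 + 0.00907) = 0.129, so δp = 5.14.
Q = p + u: δQ = √(δp² + δu²) = √(26.5 + 0.336) = 5.18

5.18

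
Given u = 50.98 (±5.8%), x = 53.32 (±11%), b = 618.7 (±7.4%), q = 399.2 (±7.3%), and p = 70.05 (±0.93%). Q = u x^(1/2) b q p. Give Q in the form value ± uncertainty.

(6.441 ± 0.847) × 10^9

Relative error in a monomial: (δQ/Q)² = Σ (nᵢ · δxᵢ/xᵢ)².
  (1·δu/u)² = (1×0.0580)² = 0.00336;  (½·δx/x)² = (0.5×0.110)² = 0.00302;  (1·δb/b)² = (1×0.0740)² = 0.00548;  (1·δq/q)² = (1×0.0730)² = 0.00533;  (1·δp/p)² = (1×0.00930)² = 8.65e-05
δQ/Q = √(0.0173) = 0.131
Q = 6.441e+09, so δQ = 0.131 × 6.441e+09 = 8.47e+08.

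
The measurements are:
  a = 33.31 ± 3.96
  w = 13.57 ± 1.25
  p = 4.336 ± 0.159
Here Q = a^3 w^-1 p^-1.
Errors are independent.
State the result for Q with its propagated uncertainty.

Relative error in a monomial: (δQ/Q)² = Σ (nᵢ · δxᵢ/xᵢ)².
  (3·δa/a)² = (3×0.119)² = 0.127;  (-1·δw/w)² = (-1×0.0921)² = 0.00849;  (-1·δp/p)² = (-1×0.0367)² = 0.00134
δQ/Q = √(0.137) = 0.370
Q = 628.1, so δQ = 0.370 × 628.1 = 233.

628.1 ± 233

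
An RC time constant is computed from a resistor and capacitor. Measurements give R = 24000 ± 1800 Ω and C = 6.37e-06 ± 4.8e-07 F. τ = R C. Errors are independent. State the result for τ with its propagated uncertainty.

0.153 ± 0.0163 s

For a monomial τ ∝ R, C, fractional errors add in quadrature:
  (1·δR/R)² = (1×0.0750)² = 0.00562;  (1·δC/C)² = (1×0.0754)² = 0.00568
δτ/τ = √(0.0113) = 0.106
τ = 0.153 s, so δτ = 0.106 × 0.153 = 0.0163 s.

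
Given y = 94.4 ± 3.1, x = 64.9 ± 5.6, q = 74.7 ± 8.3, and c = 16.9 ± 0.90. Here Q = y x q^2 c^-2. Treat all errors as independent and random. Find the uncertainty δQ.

31500

For a monomial Q ∝ y, x, q^2, c^-2, fractional errors add in quadrature:
  (1·δy/y)² = (1×0.0328)² = 0.00108;  (1·δx/x)² = (1×0.0863)² = 0.00745;  (2·δq/q)² = (2×0.111)² = 0.0494;  (-2·δc/c)² = (-2×0.0533)² = 0.0113
δQ/Q = √(0.0693) = 0.263
Q = 1.2e+05, so δQ = 0.263 × 1.2e+05 = 31500.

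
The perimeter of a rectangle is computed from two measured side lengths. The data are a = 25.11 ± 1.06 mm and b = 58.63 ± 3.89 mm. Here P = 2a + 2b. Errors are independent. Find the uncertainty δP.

P is a linear combination, so absolute uncertainties add in quadrature:
  (2·δa)² = 4.49;  (2·δb)² = 60.5
δP = √(65.0) = 8.06 mm

8.06 mm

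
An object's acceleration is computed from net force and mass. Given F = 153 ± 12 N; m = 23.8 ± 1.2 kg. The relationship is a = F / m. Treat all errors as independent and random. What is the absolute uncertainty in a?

For a monomial a ∝ F, m^-1, fractional errors add in quadrature:
  (1·δF/F)² = (1×0.0784)² = 0.00615;  (-1·δm/m)² = (-1×0.0504)² = 0.00254
δa/a = √(0.00869) = 0.0932
a = 6.43 m/s^2, so δa = 0.0932 × 6.43 = 0.599 m/s^2.

0.599 m/s^2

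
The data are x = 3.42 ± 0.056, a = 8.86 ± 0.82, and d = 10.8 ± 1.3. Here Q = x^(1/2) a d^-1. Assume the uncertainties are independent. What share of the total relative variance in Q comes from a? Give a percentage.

(δQ/Q)² = (½·δx/x)² + (1·δa/a)² + (-1·δd/d)²
  x term: (0.5×0.0164)² = 6.7e-05
  a term: (1×0.0926)² = 0.00857
  d term: (-1×0.120)² = 0.0145
Total = 0.0231. Share from a = 0.00857/0.0231 = 0.370.

37.0%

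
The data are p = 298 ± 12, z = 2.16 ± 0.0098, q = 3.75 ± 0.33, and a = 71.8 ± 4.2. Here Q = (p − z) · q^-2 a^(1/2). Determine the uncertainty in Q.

32.6

Let u = p − z = 296. δu = √(δp² + δz²) = √(144 + 9.6e-05) = 12.0, so δu/u = 0.0406.
Q is then a monomial in u, q, a:
δQ/Q = √((δu/u)² + (-2·δq/q)² + (½·δa/a)²) = √(0.00165 + 0.0310 + 0.000855) = 0.183
Q = 178, so δQ = 0.183 × 178 = 32.6.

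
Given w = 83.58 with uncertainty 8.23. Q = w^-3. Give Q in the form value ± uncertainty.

Since Q is a product/quotient, work with relative uncertainties:
  (-3·δw/w)² = (-3×0.0985)² = 0.0873
δQ/Q = √(0.0873) = 0.295
Q = 1.713e-06, so δQ = 0.295 × 1.713e-06 = 5.06e-07.

(1.713 ± 0.506) × 10^-6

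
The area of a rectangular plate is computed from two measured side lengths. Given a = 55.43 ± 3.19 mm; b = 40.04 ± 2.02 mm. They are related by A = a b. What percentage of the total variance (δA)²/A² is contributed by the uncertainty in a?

56.5%

(δA/A)² = (1·δa/a)² + (1·δb/b)²
  a term: (1×0.0576)² = 0.00331
  b term: (1×0.0504)² = 0.00255
Total = 0.00586. Share from a = 0.00331/0.00586 = 0.565.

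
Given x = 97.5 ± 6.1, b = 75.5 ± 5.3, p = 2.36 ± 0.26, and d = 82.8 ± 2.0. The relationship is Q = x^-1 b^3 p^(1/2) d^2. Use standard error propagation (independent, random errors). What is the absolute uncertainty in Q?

1.08e+07

Each factor contributes (exponent × relative error)² to (δQ/Q)²:
  (-1·δx/x)² = (-1×0.0626)² = 0.00391;  (3·δb/b)² = (3×0.0702)² = 0.0444;  (½·δp/p)² = (0.5×0.110)² = 0.00303;  (2·δd/d)² = (2×0.0242)² = 0.00233
δQ/Q = √(0.0536) = 0.232
Q = 4.65e+07, so δQ = 0.232 × 4.65e+07 = 1.08e+07.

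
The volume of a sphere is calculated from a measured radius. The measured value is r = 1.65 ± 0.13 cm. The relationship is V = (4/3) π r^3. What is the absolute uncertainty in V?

4.45 cm^3

Each factor contributes (exponent × relative error)² to (δV/V)²:
  (3·δr/r)² = (3×0.0788)² = 0.0559
δV/V = √(0.0559) = 0.236
V = 18.8 cm^3, so δV = 0.236 × 18.8 = 4.45 cm^3.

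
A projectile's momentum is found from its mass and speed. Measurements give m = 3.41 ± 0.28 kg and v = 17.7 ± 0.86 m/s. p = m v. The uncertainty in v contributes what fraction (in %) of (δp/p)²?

(δp/p)² = (1·δm/m)² + (1·δv/v)²
  m term: (1×0.0821)² = 0.00674
  v term: (1×0.0486)² = 0.00236
Total = 0.00910. Share from v = 0.00236/0.00910 = 0.259.

25.9%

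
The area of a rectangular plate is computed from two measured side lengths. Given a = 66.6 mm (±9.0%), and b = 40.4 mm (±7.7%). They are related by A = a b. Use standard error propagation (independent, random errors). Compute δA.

Since A is a product/quotient, work with relative uncertainties:
  (1·δa/a)² = (1×0.0900)² = 0.00810;  (1·δb/b)² = (1×0.0770)² = 0.00593
δA/A = √(0.0140) = 0.118
A = 2690 mm^2, so δA = 0.118 × 2690 = 319 mm^2.

319 mm^2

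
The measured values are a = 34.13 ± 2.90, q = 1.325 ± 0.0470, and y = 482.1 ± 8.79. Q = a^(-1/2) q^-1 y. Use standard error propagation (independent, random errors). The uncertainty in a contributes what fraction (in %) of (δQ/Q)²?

53.2%

(δQ/Q)² = (−½·δa/a)² + (-1·δq/q)² + (1·δy/y)²
  a term: (-0.5×0.0850)² = 0.00180
  q term: (-1×0.0355)² = 0.00126
  y term: (1×0.0182)² = 0.000332
Total = 0.00340. Share from a = 0.00180/0.00340 = 0.532.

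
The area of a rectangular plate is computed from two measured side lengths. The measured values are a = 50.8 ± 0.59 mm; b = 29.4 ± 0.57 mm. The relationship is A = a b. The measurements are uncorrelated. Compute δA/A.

0.0226

Products/powers → add relative errors in quadrature, weighted by exponent:
  (1·δa/a)² = (1×0.0116)² = 0.000135;  (1·δb/b)² = (1×0.0194)² = 0.000376
δA/A = √(0.000511) = 0.0226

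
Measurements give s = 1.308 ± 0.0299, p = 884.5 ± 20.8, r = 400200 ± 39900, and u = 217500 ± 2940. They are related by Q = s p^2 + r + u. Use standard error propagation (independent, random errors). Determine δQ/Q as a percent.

Let w = s·p^2 = 1.023e+06. δw/w = √((1·δs/s)² + (2·δp/p)²) = √(0.000523 + 0.00221) = 0.0523, so δw = 53500.
Q = w + r + u: δQ = √(δw² + δr² + δu²) = √(2.86e+09 + 1.59e+09 + 8.64e+06) = 66800
Q = 1.641e+06, so δQ/Q = 66800/1.641e+06 = 0.0407.

4.07%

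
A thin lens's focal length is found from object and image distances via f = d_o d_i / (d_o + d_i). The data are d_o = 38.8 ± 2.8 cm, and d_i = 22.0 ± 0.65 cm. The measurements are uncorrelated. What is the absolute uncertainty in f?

0.452 cm

∂f/∂d_o = (d_i/(d_o+d_i))² = 0.131;  ∂f/∂d_i = (d_o/(d_o+d_i))² = 0.407
δf = √((∂f/∂d_o · δd_o)² + (∂f/∂d_i · δd_i)²) = √(0.134 + 0.0701) = 0.452 cm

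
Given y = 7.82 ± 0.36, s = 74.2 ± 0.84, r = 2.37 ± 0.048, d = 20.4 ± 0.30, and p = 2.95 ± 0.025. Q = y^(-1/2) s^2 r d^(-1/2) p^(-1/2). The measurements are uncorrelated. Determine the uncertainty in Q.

23.5

Q is a product of powers, so relative uncertainties combine in quadrature:
  (−½·δy/y)² = (-0.5×0.0460)² = 0.000530;  (2·δs/s)² = (2×0.0113)² = 0.000513;  (1·δr/r)² = (1×0.0203)² = 0.000410;  (−½·δd/d)² = (-0.5×0.0147)² = 5.41e-05;  (−½·δp/p)² = (-0.5×0.00847)² = 1.8e-05
δQ/Q = √(0.00152) = 0.0390
Q = 601, so δQ = 0.0390 × 601 = 23.5.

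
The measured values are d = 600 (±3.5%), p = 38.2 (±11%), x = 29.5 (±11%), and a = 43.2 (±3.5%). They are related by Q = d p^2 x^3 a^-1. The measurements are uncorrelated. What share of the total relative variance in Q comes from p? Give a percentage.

30.3%

(δQ/Q)² = (1·δd/d)² + (2·δp/p)² + (3·δx/x)² + (-1·δa/a)²
  d term: (1×0.0350)² = 0.00123
  p term: (2×0.110)² = 0.0484
  x term: (3×0.110)² = 0.109
  a term: (-1×0.0350)² = 0.00123
Total = 0.160. Share from p = 0.0484/0.160 = 0.303.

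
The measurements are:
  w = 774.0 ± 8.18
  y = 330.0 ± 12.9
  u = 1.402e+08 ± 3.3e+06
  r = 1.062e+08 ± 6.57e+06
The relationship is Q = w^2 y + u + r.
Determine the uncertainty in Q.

Let p = w^2·y = 1.977e+08. δp/p = √((2·δw/w)² + (1·δy/y)²) = √(0.000447 + 0.00153) = 0.0444, so δp = 8.79e+06.
Q = p + u + r: δQ = √(δp² + δu² + δr²) = √(7.72e+13 + 1.09e+13 + 4.32e+13) = 1.15e+07

1.15e+07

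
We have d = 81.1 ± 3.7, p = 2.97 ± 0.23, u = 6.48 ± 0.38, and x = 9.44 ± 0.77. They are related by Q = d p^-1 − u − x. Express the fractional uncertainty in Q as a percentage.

Let w = d·p^-1 = 27.3. δw/w = √((1·δd/d)² + (-1·δp/p)²) = √(0.00208 + 0.00600) = 0.0899, so δw = 2.45.
Q = w − u − x: δQ = √(δw² + δu² + δx²) = √(6.02 + 0.144 + 0.593) = 2.60
Q = 11.4, so δQ/Q = 2.60/11.4 = 0.228.

22.8%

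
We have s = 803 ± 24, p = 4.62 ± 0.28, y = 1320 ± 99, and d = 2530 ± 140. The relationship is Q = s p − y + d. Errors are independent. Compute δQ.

304

Let w = s·p = 3710. δw/w = √((1·δs/s)² + (1·δp/p)²) = √(0.000893 + 0.00367) = 0.0676, so δw = 251.
Q = w − y + d: δQ = √(δw² + δy² + δd²) = √(62800 + 9800 + 19600) = 304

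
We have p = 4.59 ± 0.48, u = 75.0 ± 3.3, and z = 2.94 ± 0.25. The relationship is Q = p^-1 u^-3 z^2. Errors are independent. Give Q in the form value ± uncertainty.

(4.46 ± 1.07) × 10^-6

Each factor contributes (exponent × relative error)² to (δQ/Q)²:
  (-1·δp/p)² = (-1×0.105)² = 0.0109;  (-3·δu/u)² = (-3×0.0440)² = 0.0174;  (2·δz/z)² = (2×0.0850)² = 0.0289
δQ/Q = √(0.0573) = 0.239
Q = 4.46e-06, so δQ = 0.239 × 4.46e-06 = 1.07e-06.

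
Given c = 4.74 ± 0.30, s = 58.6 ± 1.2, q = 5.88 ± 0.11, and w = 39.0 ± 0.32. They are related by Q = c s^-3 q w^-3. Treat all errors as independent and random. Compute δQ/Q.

0.0935

Products/powers → add relative errors in quadrature, weighted by exponent:
  (1·δc/c)² = (1×0.0633)² = 0.00401;  (-3·δs/s)² = (-3×0.0205)² = 0.00377;  (1·δq/q)² = (1×0.0187)² = 0.000350;  (-3·δw/w)² = (-3×0.00821)² = 0.000606
δQ/Q = √(0.00874) = 0.0935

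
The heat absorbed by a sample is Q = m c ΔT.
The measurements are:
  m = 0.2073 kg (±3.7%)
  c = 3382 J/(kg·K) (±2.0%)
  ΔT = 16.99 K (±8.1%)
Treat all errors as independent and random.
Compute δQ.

1090 J

Products/powers → add relative errors in quadrature, weighted by exponent:
  (1·δm/m)² = (1×0.0370)² = 0.00137;  (1·δc/c)² = (1×0.0200)² = 0.000400;  (1·δΔT/ΔT)² = (1×0.0810)² = 0.00656
δQ/Q = √(0.00833) = 0.0913
Q = 11910 J, so δQ = 0.0913 × 11910 = 1090 J.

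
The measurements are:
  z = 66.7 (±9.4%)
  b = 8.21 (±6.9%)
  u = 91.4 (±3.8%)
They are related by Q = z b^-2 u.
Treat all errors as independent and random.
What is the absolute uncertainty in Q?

Q is a product of powers, so relative uncertainties combine in quadrature:
  (1·δz/z)² = (1×0.0940)² = 0.00884;  (-2·δb/b)² = (-2×0.0690)² = 0.0190;  (1·δu/u)² = (1×0.0380)² = 0.00144
δQ/Q = √(0.0293) = 0.171
Q = 90.4, so δQ = 0.171 × 90.4 = 15.5.

15.5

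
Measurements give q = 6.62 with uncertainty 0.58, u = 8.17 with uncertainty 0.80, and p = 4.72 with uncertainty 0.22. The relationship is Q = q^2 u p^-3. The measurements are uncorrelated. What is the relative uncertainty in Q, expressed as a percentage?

24.5%

Since Q is a product/quotient, work with relative uncertainties:
  (2·δq/q)² = (2×0.0876)² = 0.0307;  (1·δu/u)² = (1×0.0979)² = 0.00959;  (-3·δp/p)² = (-3×0.0466)² = 0.0196
δQ/Q = √(0.0598) = 0.245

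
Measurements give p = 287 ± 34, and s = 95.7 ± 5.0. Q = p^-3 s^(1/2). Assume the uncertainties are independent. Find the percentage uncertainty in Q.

35.6%

Relative error in a monomial: (δQ/Q)² = Σ (nᵢ · δxᵢ/xᵢ)².
  (-3·δp/p)² = (-3×0.118)² = 0.126;  (½·δs/s)² = (0.5×0.0522)² = 0.000682
δQ/Q = √(0.127) = 0.356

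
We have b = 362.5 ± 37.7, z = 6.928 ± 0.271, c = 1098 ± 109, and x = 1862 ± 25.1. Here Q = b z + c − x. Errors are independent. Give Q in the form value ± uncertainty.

1747 ± 301

Let p = b·z = 2511. δp/p = √((1·δb/b)² + (1·δz/z)²) = √(0.0108 + 0.00153) = 0.111, so δp = 279.
Q = p + c − x: δQ = √(δp² + δc² + δx²) = √(77900 + 11900 + 630) = 301
Q = 1747.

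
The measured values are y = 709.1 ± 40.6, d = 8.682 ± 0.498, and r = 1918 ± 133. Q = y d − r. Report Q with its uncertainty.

4238 ± 516

Let p = y·d = 6156. δp/p = √((1·δy/y)² + (1·δd/d)²) = √(0.00328 + 0.00329) = 0.0810, so δp = 499.
Q = p − r: δQ = √(δp² + δr²) = √(2.49e+05 + 17700) = 516
Q = 4238.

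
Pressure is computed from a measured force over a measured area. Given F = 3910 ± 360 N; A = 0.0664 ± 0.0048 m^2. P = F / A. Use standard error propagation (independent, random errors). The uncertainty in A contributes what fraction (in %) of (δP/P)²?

(δP/P)² = (1·δF/F)² + (-1·δA/A)²
  F term: (1×0.0921)² = 0.00848
  A term: (-1×0.0723)² = 0.00523
Total = 0.0137. Share from A = 0.00523/0.0137 = 0.381.

38.1%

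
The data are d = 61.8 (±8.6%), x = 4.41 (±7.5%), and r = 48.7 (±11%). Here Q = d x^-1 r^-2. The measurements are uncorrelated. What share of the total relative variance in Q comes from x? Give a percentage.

9.16%

(δQ/Q)² = (1·δd/d)² + (-1·δx/x)² + (-2·δr/r)²
  d term: (1×0.0860)² = 0.00740
  x term: (-1×0.0750)² = 0.00562
  r term: (-2×0.110)² = 0.0484
Total = 0.0614. Share from x = 0.00562/0.0614 = 0.0916.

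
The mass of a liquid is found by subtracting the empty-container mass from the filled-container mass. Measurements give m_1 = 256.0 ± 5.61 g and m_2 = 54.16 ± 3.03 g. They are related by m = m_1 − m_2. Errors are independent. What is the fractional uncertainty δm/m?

For a sum/difference, combine absolute errors in quadrature:
  (δm_1)² = 31.5;  (δm_2)² = 9.18
δm = √(40.7) = 6.38 g
m = 201.8 g, so δm/m = 6.38/201.8 = 0.0316.

0.0316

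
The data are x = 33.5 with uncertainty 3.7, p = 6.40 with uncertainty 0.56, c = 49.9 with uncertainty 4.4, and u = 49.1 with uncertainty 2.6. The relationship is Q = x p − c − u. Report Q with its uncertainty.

Let w = x·p = 214. δw/w = √((1·δx/x)² + (1·δp/p)²) = √(0.0122 + 0.00766) = 0.141, so δw = 30.2.
Q = w − c − u: δQ = √(δw² + δc² + δu²) = √(913 + 19.4 + 6.76) = 30.6
Q = 115.

115 ± 30.6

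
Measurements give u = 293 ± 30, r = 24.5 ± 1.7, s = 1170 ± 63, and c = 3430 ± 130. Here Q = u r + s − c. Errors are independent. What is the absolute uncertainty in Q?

Let p = u·r = 7180. δp/p = √((1·δu/u)² + (1·δr/r)²) = √(0.0105 + 0.00481) = 0.124, so δp = 888.
Q = p + s − c: δQ = √(δp² + δs² + δc²) = √(7.88e+05 + 3970 + 16900) = 900

900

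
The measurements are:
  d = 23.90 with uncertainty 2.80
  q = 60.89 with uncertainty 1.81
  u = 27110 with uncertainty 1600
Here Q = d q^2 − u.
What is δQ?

11800

Let p = d·q^2 = 88610. δp/p = √((1·δd/d)² + (2·δq/q)²) = √(0.0137 + 0.00353) = 0.131, so δp = 11600.
Q = p − u: δQ = √(δp² + δu²) = √(1.36e+08 + 2.56e+06) = 11800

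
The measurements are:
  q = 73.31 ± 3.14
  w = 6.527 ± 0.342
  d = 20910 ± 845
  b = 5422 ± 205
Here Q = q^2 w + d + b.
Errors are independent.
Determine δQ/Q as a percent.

Let p = q^2·w = 35080. δp/p = √((2·δq/q)² + (1·δw/w)²) = √(0.00734 + 0.00275) = 0.100, so δp = 3520.
Q = p + d + b: δQ = √(δp² + δd² + δb²) = √(1.24e+07 + 7.14e+05 + 42000) = 3630
Q = 61410, so δQ/Q = 3630/61410 = 0.0591.

5.91%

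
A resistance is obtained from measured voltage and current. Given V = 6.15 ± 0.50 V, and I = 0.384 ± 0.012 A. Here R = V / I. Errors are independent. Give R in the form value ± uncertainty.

Since R is a product/quotient, work with relative uncertainties:
  (1·δV/V)² = (1×0.0813)² = 0.00661;  (-1·δI/I)² = (-1×0.0312)² = 0.000977
δR/R = √(0.00759) = 0.0871
R = 16.0 Ω, so δR = 0.0871 × 16.0 = 1.39 Ω.

16.0 ± 1.39 Ω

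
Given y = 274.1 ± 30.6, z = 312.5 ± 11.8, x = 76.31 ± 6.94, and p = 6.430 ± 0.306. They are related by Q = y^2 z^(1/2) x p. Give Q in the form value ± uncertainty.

(6.517 ± 1.61) × 10^8

Products/powers → add relative errors in quadrature, weighted by exponent:
  (2·δy/y)² = (2×0.112)² = 0.0499;  (½·δz/z)² = (0.5×0.0378)² = 0.000356;  (1·δx/x)² = (1×0.0909)² = 0.00827;  (1·δp/p)² = (1×0.0476)² = 0.00226
δQ/Q = √(0.0607) = 0.246
Q = 6.517e+08, so δQ = 0.246 × 6.517e+08 = 1.61e+08.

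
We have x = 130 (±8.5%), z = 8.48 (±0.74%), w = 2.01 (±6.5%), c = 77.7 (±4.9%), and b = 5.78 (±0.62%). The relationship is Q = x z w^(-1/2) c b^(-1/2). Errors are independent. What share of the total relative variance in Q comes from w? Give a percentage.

9.83%

(δQ/Q)² = (1·δx/x)² + (1·δz/z)² + (−½·δw/w)² + (1·δc/c)² + (−½·δb/b)²
  x term: (1×0.0850)² = 0.00723
  z term: (1×0.00740)² = 5.48e-05
  w term: (-0.5×0.0650)² = 0.00106
  c term: (1×0.0490)² = 0.00240
  b term: (-0.5×0.00620)² = 9.61e-06
Total = 0.0107. Share from w = 0.00106/0.0107 = 0.0983.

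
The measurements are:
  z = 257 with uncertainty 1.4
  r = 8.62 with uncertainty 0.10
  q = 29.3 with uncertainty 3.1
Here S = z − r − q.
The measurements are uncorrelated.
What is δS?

3.40

Absolute uncertainties add in quadrature for a linear combination:
  (δz)² = 1.96;  (δr)² = 0.0100;  (δq)² = 9.61
δS = √(11.6) = 3.40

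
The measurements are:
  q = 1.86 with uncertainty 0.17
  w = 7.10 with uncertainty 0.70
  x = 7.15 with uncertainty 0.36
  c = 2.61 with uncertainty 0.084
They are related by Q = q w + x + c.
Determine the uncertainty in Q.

Let p = q·w = 13.2. δp/p = √((1·δq/q)² + (1·δw/w)²) = √(0.00835 + 0.00972) = 0.134, so δp = 1.78.
Q = p + x + c: δQ = √(δp² + δx² + δc²) = √(3.15 + 0.130 + 0.00706) = 1.81

1.81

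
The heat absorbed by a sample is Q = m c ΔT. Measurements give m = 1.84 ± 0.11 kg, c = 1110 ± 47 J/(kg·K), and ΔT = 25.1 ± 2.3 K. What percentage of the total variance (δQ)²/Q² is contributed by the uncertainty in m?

(δQ/Q)² = (1·δm/m)² + (1·δc/c)² + (1·δΔT/ΔT)²
  m term: (1×0.0598)² = 0.00357
  c term: (1×0.0423)² = 0.00179
  ΔT term: (1×0.0916)² = 0.00840
Total = 0.0138. Share from m = 0.00357/0.0138 = 0.260.

26.0%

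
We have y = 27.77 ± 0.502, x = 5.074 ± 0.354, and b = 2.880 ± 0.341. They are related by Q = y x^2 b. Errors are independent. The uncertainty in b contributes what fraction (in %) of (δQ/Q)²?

41.5%

(δQ/Q)² = (1·δy/y)² + (2·δx/x)² + (1·δb/b)²
  y term: (1×0.0181)² = 0.000327
  x term: (2×0.0698)² = 0.0195
  b term: (1×0.118)² = 0.0140
Total = 0.0338. Share from b = 0.0140/0.0338 = 0.415.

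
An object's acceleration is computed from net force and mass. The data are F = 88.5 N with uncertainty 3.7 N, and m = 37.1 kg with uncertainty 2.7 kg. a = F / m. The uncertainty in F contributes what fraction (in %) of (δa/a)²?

(δa/a)² = (1·δF/F)² + (-1·δm/m)²
  F term: (1×0.0418)² = 0.00175
  m term: (-1×0.0728)² = 0.00530
Total = 0.00704. Share from F = 0.00175/0.00704 = 0.248.

24.8%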